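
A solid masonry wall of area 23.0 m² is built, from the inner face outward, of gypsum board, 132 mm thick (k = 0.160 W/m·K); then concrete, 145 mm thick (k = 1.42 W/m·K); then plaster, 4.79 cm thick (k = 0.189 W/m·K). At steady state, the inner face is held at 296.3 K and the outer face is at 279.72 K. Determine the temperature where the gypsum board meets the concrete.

Series thermal resistances, inner to outer:
  R_gypsum board = L/(kA) = 0.132/(0.160·23.0) = 0.03587 K/W
  R_concrete = L/(kA) = 0.145/(1.42·23.0) = 0.004440 K/W
  R_plaster = L/(kA) = 0.0479/(0.189·23.0) = 0.01102 K/W
ΣR = 0.03587 + 0.004440 + 0.01102 = 0.05133 K/W
Q = ΔT/ΣR = (296.3 K − 279.72 K)/0.05133 = 323.0 W
From the inner boundary to the gypsum board/concrete interface, ΣR_partial = 0.03587 K/W.
T_interface = T_in − Q·ΣR_partial = 296.3 K − (323.0)(0.03587) = 284.7 K

T = 284.7 K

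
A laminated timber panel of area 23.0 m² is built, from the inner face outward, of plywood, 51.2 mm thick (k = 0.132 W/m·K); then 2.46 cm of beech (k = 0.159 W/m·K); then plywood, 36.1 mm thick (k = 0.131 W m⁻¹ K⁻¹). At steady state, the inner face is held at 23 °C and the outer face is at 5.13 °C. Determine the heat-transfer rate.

Series thermal resistances, inner to outer:
  R_plywood = L/(kA) = 0.0512/(0.132·23.0) = 0.01686 K/W
  R_beech = L/(kA) = 0.0246/(0.159·23.0) = 0.006727 K/W
  R_plywood = L/(kA) = 0.0361/(0.131·23.0) = 0.01198 K/W
ΣR = 0.01686 + 0.006727 + 0.01198 = 0.03557 K/W
Q = ΔT/ΣR = (23 °C − 5.13 °C)/0.03557 = 502 W

Q = 502 W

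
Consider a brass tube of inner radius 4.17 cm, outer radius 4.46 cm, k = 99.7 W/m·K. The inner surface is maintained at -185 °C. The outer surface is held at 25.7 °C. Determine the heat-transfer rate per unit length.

Q' = 1.96×10^6 W/m

Q' = 2πk·ΔT/ln(r₂/r₁) = 2π × 99.7 × 210.7 / ln(0.0446/0.0417) = 1.96×10^6 W/m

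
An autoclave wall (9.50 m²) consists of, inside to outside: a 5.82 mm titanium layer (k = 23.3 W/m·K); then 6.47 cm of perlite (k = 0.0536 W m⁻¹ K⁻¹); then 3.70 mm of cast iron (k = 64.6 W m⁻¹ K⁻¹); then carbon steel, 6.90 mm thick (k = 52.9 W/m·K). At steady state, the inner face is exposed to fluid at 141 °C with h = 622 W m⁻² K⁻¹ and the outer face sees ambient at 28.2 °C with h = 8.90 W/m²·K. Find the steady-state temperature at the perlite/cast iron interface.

Treat each layer as a resistance in series:
  R_conv,in = 1/(hA) = 1/(622·9.50) = 1.692×10^-4 K/W
  R_titanium = L/(kA) = 0.00582/(23.3·9.50) = 2.629×10^-5 K/W
  R_perlite = L/(kA) = 0.0647/(0.0536·9.50) = 0.1271 K/W
  R_cast iron = L/(kA) = 0.00370/(64.6·9.50) = 6.029×10^-6 K/W
  R_carbon steel = L/(kA) = 0.00690/(52.9·9.50) = 1.373×10^-5 K/W
  R_conv,out = 1/(hA) = 1/(8.90·9.50) = 0.01183 K/W
ΣR = 1.692×10^-4 + 2.629×10^-5 + 0.1271 + 6.029×10^-6 + 1.373×10^-5 + 0.01183 = 0.1391 K/W
Q = ΔT/ΣR = (141 °C − 28.2 °C)/0.1391 = 810.9 W
From the inner boundary to the perlite/cast iron interface, ΣR_partial = 0.1273 K/W.
T_interface = T_in − Q·ΣR_partial = 141 °C − (810.9)(0.1273) = 37.8 °C

T = 37.8 °C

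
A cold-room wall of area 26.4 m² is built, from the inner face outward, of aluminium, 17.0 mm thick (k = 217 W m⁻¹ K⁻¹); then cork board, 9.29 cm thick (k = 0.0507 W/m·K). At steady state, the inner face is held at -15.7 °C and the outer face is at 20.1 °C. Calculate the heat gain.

Q = 516 W

Resistance network (inner→outer):
  R_aluminium = L/(kA) = 0.0170/(217·26.4) = 2.967×10^-6 K/W
  R_cork board = L/(kA) = 0.0929/(0.0507·26.4) = 0.06941 K/W
ΣR = 2.967×10^-6 + 0.06941 = 0.06941 K/W
Q = ΔT/ΣR = (-15.7 °C − 20.1 °C)/0.06941 = -516 W
(Negative Q ⇒ heat flows inward; heat gain = 516 W.)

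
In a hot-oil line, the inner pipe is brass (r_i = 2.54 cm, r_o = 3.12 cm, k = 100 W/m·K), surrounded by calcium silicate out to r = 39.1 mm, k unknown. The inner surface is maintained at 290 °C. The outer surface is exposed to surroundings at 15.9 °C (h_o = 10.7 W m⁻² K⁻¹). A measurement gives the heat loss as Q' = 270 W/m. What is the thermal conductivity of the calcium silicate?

ΣR = ΔT/Q' = |290 − 15.9|/270 = 1.015 m·K/W
Known resistances:
  R'_brass = ln(0.0312/0.0254)/(2πk) = 0.2057/(2π·100) = 3.273×10^-4 m·K/W
  R'_conv,out = 1/(2πr h) = 1/(2π·0.0391·10.7) = 0.3804 m·K/W
R_calcium silicate = ΣR − ΣR_known = 1.015 − 0.3807 = 0.6343 m·K/W
ln(r₂/r₁)/(2πk) = 0.6343 ⇒ k = 0.2257/(2π·0.6343) = 0.0566 W/m·K

k = 0.0566 W/m·K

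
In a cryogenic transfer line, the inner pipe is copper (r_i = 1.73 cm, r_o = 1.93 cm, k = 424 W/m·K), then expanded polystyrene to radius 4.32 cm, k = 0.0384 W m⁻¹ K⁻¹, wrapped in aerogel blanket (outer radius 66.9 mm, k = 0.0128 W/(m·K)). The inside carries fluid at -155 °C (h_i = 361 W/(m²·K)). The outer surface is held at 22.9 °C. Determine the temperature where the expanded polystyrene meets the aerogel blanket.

Resistance network (inner→outer):
  R'_conv,in = 1/(2πr h) = 1/(2π·0.0173·361) = 0.02548 m·K/W
  R'_copper = ln(0.0193/0.0173)/(2πk) = 0.1094/(2π·424) = 4.106×10^-5 m·K/W
  R'_expanded polystyrene = ln(0.0432/0.0193)/(2πk) = 0.8057/(2π·0.0384) = 3.339 m·K/W
  R'_aerogel blanket = ln(0.0669/0.0432)/(2πk) = 0.4374/(2π·0.0128) = 5.438 m·K/W
ΣR = 0.02548 + 4.106×10^-5 + 3.339 + 5.438 = 8.803 m·K/W
Q' = ΔT/ΣR = (-155 °C − 22.9 °C)/8.803 = -20.21 W/m
From the inner boundary to the expanded polystyrene/aerogel blanket interface, ΣR_partial = 3.365 m·K/W.
T_interface = T_in − Q'·ΣR_partial = -155 °C − (-20.21)(3.365) = -87.0 °C

T = -87.0 °C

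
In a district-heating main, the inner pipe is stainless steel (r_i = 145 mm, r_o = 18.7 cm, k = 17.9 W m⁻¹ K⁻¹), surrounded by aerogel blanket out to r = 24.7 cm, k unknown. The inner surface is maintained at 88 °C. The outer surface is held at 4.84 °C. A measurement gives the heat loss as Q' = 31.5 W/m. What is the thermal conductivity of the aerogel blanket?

ΣR = ΔT/Q' = |88 − 4.84|/31.5 = 2.640 m·K/W
Known resistances:
  R'_stainless steel = ln(0.187/0.145)/(2πk) = 0.2544/(2π·17.9) = 0.002262 m·K/W
R_aerogel blanket = ΣR − ΣR_known = 2.640 − 0.002262 = 2.638 m·K/W
ln(r₂/r₁)/(2πk) = 2.638 ⇒ k = 0.2783/(2π·2.638) = 0.0168 W/m·K

k = 0.0168 W/m·K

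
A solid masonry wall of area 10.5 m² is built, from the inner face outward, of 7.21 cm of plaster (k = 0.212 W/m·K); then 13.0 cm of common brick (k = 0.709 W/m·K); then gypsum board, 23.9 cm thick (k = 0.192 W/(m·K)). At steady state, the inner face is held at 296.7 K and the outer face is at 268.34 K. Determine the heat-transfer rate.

Treat each layer as a resistance in series:
  R_plaster = L/(kA) = 0.0721/(0.212·10.5) = 0.03239 K/W
  R_common brick = L/(kA) = 0.130/(0.709·10.5) = 0.01746 K/W
  R_gypsum board = L/(kA) = 0.239/(0.192·10.5) = 0.1186 K/W
ΣR = 0.03239 + 0.01746 + 0.1186 = 0.1684 K/W
Q = ΔT/ΣR = (296.7 K − 268.34 K)/0.1684 = 168 W

Q = 168 W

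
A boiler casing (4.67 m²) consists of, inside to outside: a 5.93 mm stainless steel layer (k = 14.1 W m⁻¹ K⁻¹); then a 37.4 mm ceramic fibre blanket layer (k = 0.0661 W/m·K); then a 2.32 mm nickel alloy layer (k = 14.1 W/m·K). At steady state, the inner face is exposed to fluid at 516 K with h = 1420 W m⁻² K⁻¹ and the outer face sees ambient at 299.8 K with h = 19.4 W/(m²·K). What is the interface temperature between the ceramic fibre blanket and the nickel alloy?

T = 317.9 K

Resistance network (inner→outer):
  R_conv,in = 1/(hA) = 1/(1420·4.67) = 1.508×10^-4 K/W
  R_stainless steel = L/(kA) = 0.00593/(14.1·4.67) = 9.006×10^-5 K/W
  R_ceramic fibre blanket = L/(kA) = 0.0374/(0.0661·4.67) = 0.1212 K/W
  R_nickel alloy = L/(kA) = 0.00232/(14.1·4.67) = 3.523×10^-5 K/W
  R_conv,out = 1/(hA) = 1/(19.4·4.67) = 0.01104 K/W
ΣR = 1.508×10^-4 + 9.006×10^-5 + 0.1212 + 3.523×10^-5 + 0.01104 = 0.1325 K/W
Q = ΔT/ΣR = (516 K − 299.8 K)/0.1325 = 1632 W
From the inner boundary to the ceramic fibre blanket/nickel alloy interface, ΣR_partial = 0.1214 K/W.
T_interface = T_in − Q·ΣR_partial = 516 K − (1632)(0.1214) = 317.9 K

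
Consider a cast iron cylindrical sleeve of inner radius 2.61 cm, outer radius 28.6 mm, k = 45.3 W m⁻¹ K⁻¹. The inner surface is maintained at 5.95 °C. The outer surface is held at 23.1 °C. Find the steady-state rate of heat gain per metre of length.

Q' = 53400 W/m

Q' = 2πk·ΔT/ln(r₂/r₁) = 2π × 45.3 × 17.15 / ln(0.0286/0.0261) = 53400 W/m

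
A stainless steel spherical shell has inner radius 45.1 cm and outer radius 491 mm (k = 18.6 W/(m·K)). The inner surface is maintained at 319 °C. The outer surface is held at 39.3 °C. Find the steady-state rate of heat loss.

Q = 4πk·ΔT/(1/r₁ − 1/r₂) = 4π × 18.6 × 279.7 / (1/0.451 − 1/0.491) = 3.62×10^5 W

Q = 3.62×10^5 W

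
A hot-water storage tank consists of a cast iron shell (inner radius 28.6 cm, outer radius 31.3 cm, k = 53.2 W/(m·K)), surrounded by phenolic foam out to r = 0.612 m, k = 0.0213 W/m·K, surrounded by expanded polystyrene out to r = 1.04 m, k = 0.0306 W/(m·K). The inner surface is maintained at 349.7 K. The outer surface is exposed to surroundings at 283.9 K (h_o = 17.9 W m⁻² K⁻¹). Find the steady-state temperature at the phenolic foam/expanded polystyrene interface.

T = 299.1 K

Series thermal resistances, inner to outer:
  R_cast iron = (1/0.286 − 1/0.313)/(4πk) = 0.3016/(4π·53.2) = 4.512×10^-4 K/W
  R_phenolic foam = (1/0.313 − 1/0.612)/(4πk) = 1.561/(4π·0.0213) = 5.832 K/W
  R_expanded polystyrene = (1/0.612 − 1/1.04)/(4πk) = 0.6724/(4π·0.0306) = 1.749 K/W
  R_conv,out = 1/(4πr²h) = 1/(4π·1.04²·17.9) = 0.004110 K/W
ΣR = 4.512×10^-4 + 5.832 + 1.749 + 0.004110 = 7.586 K/W
Q = ΔT/ΣR = (349.7 K − 283.9 K)/7.586 = 8.674 W
From the inner boundary to the phenolic foam/expanded polystyrene interface, ΣR_partial = 5.832 K/W.
T_interface = T_in − Q·ΣR_partial = 349.7 K − (8.674)(5.832) = 299.1 K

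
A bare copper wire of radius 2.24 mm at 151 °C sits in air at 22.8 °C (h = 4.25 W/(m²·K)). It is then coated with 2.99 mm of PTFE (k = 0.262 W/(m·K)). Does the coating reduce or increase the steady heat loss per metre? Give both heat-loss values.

increases: 7.67 → 16.7 W/m

Critical radius for a cylinder: r_cr = k/h = 0.0616 m = 6.16 cm.
Outer radius after coating: r₂ = 0.00224 + 0.00299 = 0.00523 m.
Since r₁ < r_cr and r₂ ≤ r_cr, the coating moves toward the maximum at r_cr — heat loss rises.
Bare: R = 1/(2πr₁h) = 16.72 m·K/W; Q = 128.2/16.72 = 7.67 W/m.
Coated: R = R_cond + R_conv = 7.675 m·K/W; Q = 128.2/7.675 = 16.7 W/m.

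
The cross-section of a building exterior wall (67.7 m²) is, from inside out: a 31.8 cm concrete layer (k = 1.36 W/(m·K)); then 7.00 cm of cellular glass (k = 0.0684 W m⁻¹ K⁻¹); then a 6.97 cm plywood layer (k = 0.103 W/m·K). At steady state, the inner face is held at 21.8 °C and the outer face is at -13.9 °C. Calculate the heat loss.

Resistance network (inner→outer):
  R_concrete = L/(kA) = 0.318/(1.36·67.7) = 0.003454 K/W
  R_cellular glass = L/(kA) = 0.0700/(0.0684·67.7) = 0.01512 K/W
  R_plywood = L/(kA) = 0.0697/(0.103·67.7) = 0.009996 K/W
ΣR = 0.003454 + 0.01512 + 0.009996 = 0.02857 K/W
Q = ΔT/ΣR = (21.8 °C − -13.9 °C)/0.02857 = 1250 W

Q = 1250 W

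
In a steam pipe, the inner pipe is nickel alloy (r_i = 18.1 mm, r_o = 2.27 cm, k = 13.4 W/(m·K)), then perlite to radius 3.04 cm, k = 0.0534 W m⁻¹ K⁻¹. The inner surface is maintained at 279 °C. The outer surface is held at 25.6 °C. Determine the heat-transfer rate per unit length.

Resistance network (inner→outer):
  R'_nickel alloy = ln(0.0227/0.0181)/(2πk) = 0.2265/(2π·13.4) = 0.002690 m·K/W
  R'_perlite = ln(0.0304/0.0227)/(2πk) = 0.2921/(2π·0.0534) = 0.8705 m·K/W
ΣR = 0.002690 + 0.8705 = 0.8732 m·K/W
Q' = ΔT/ΣR = (279 °C − 25.6 °C)/0.8732 = 290 W/m

Q' = 290 W/m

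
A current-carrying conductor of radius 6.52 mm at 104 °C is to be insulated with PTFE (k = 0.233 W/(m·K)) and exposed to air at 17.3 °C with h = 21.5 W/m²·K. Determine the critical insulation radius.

r_cr = 1.08 cm

For a cylinder, r_cr = k_ins/h = 0.233/21.5 = 0.0108 m = 1.08 cm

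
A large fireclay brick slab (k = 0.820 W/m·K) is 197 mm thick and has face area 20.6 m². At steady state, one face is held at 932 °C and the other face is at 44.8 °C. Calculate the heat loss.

Q = kA·ΔT/L = 0.820 × 20.6 × |932 °C − 44.8 °C| / 0.197 = 76100 W

Q = 76.1 kW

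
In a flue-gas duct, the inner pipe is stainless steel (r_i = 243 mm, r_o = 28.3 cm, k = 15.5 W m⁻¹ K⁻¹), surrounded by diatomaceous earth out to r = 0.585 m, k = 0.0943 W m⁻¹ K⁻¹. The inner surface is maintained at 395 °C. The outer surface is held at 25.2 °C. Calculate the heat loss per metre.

Q' = 301 W/m

Treat each layer as a resistance in series:
  R'_stainless steel = ln(0.283/0.243)/(2πk) = 0.1524/(2π·15.5) = 0.001565 m·K/W
  R'_diatomaceous earth = ln(0.585/0.283)/(2πk) = 0.7262/(2π·0.0943) = 1.226 m·K/W
ΣR = 0.001565 + 1.226 = 1.228 m·K/W
Q' = ΔT/ΣR = (395 °C − 25.2 °C)/1.228 = 301 W/m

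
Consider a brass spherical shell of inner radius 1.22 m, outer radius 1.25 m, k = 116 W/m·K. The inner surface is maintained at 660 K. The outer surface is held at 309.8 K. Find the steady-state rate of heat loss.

Q = 4πk·ΔT/(1/r₁ − 1/r₂) = 4π × 116 × 350.2 / (1/1.22 − 1/1.25) = 2.59×10^7 W

Q = 25900 kW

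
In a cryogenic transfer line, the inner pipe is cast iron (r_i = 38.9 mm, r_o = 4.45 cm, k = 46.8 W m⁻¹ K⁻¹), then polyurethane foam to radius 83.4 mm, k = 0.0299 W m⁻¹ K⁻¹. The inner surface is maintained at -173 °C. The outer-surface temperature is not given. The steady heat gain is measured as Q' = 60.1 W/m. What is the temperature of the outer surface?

Series resistances:
  R'_cast iron = ln(0.0445/0.0389)/(2πk) = 0.1345/(2π·46.8) = 4.574×10^-4 m·K/W
  R'_polyurethane foam = ln(0.0834/0.0445)/(2πk) = 0.6282/(2π·0.0299) = 3.344 m·K/W
ΣR = 3.344 m·K/W
ΔT = Q'·ΣR = 60.1 × 3.344 = 201.0 K
Heat flows inward, so T_out = T_in + ΔT = -173 + 201.0 = 28.0 °C

T_out = 28.0 °C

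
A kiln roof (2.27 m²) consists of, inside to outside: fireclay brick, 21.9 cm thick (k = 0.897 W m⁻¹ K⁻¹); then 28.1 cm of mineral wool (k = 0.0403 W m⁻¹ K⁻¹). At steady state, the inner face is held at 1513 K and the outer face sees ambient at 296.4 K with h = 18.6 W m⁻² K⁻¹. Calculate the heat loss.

Q = 380 W

Treat each layer as a resistance in series:
  R_fireclay brick = L/(kA) = 0.219/(0.897·2.27) = 0.1076 K/W
  R_mineral wool = L/(kA) = 0.281/(0.0403·2.27) = 3.072 K/W
  R_conv,out = 1/(hA) = 1/(18.6·2.27) = 0.02368 K/W
ΣR = 0.1076 + 3.072 + 0.02368 = 3.203 K/W
Q = ΔT/ΣR = (1513 K − 296.4 K)/3.203 = 380 W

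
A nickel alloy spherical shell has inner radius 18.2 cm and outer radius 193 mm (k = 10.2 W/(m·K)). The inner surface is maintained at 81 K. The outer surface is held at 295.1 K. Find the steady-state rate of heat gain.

Q = 87.6 kW

Q = 4πk·ΔT/(1/r₁ − 1/r₂) = 4π × 10.2 × 214.1 / (1/0.182 − 1/0.193) = 87600 W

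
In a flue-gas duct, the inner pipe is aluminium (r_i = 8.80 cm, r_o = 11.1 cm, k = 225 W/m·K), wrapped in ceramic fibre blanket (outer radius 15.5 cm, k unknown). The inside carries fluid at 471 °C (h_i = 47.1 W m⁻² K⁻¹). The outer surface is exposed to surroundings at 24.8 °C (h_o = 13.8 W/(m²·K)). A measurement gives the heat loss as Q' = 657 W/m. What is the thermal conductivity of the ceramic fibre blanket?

k = 0.0939 W/m·K

ΣR = ΔT/Q' = |471 − 24.8|/657 = 0.6791 m·K/W
Known resistances:
  R'_conv,in = 1/(2πr h) = 1/(2π·0.0880·47.1) = 0.03840 m·K/W
  R'_aluminium = ln(0.111/0.0880)/(2πk) = 0.2322/(2π·225) = 1.642×10^-4 m·K/W
  R'_conv,out = 1/(2πr h) = 1/(2π·0.155·13.8) = 0.07441 m·K/W
R_ceramic fibre blanket = ΣR − ΣR_known = 0.6791 − 0.1130 = 0.5661 m·K/W
ln(r₂/r₁)/(2πk) = 0.5661 ⇒ k = 0.3339/(2π·0.5661) = 0.0939 W/m·K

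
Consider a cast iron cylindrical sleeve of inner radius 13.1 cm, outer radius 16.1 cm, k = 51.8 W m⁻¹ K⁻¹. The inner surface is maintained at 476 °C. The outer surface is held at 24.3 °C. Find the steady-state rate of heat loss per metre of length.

Q' = 7.13×10^5 W/m

Q' = 2πk·ΔT/ln(r₂/r₁) = 2π × 51.8 × 451.7 / ln(0.161/0.131) = 7.13×10^5 W/m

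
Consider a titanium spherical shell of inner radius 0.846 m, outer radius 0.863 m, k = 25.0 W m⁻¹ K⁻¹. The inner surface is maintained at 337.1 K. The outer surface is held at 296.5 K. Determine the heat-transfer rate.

Q = 4πk·ΔT/(1/r₁ − 1/r₂) = 4π × 25.0 × 40.6 / (1/0.846 − 1/0.863) = 5.48×10^5 W

Q = 548 kW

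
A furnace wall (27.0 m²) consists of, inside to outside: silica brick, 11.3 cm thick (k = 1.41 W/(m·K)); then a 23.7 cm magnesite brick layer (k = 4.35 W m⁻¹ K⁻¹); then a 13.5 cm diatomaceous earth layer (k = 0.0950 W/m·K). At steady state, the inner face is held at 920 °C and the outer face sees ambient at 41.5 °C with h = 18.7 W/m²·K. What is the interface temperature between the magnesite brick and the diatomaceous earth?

T = 847 °C

Treat each layer as a resistance in series:
  R_silica brick = L/(kA) = 0.113/(1.41·27.0) = 0.002968 K/W
  R_magnesite brick = L/(kA) = 0.237/(4.35·27.0) = 0.002018 K/W
  R_diatomaceous earth = L/(kA) = 0.135/(0.0950·27.0) = 0.05263 K/W
  R_conv,out = 1/(hA) = 1/(18.7·27.0) = 0.001981 K/W
ΣR = 0.002968 + 0.002018 + 0.05263 + 0.001981 = 0.05960 K/W
Q = ΔT/ΣR = (920 °C − 41.5 °C)/0.05960 = 14740 W
From the inner boundary to the magnesite brick/diatomaceous earth interface, ΣR_partial = 0.004986 K/W.
T_interface = T_in − Q·ΣR_partial = 920 °C − (14740)(0.004986) = 847 °C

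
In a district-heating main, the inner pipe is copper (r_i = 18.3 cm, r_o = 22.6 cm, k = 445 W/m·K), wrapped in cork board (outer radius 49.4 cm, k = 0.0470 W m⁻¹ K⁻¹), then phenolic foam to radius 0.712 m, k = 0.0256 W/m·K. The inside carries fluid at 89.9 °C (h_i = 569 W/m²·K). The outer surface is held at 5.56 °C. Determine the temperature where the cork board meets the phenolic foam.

Resistance network (inner→outer):
  R'_conv,in = 1/(2πr h) = 1/(2π·0.183·569) = 0.001528 m·K/W
  R'_copper = ln(0.226/0.183)/(2πk) = 0.2110/(2π·445) = 7.548×10^-5 m·K/W
  R'_cork board = ln(0.494/0.226)/(2πk) = 0.7820/(2π·0.0470) = 2.648 m·K/W
  R'_phenolic foam = ln(0.712/0.494)/(2πk) = 0.3655/(2π·0.0256) = 2.273 m·K/W
ΣR = 0.001528 + 7.548×10^-5 + 2.648 + 2.273 = 4.923 m·K/W
Q' = ΔT/ΣR = (89.9 °C − 5.56 °C)/4.923 = 17.13 W/m
From the inner boundary to the cork board/phenolic foam interface, ΣR_partial = 2.650 m·K/W.
T_interface = T_in − Q'·ΣR_partial = 89.9 °C − (17.13)(2.650) = 44.5 °C

T = 44.5 °C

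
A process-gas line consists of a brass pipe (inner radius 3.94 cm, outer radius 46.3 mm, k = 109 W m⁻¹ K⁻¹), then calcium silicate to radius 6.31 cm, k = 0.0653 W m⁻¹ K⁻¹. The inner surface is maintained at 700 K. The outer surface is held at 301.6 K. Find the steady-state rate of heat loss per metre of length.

Resistance network (inner→outer):
  R'_brass = ln(0.0463/0.0394)/(2πk) = 0.1614/(2π·109) = 2.356×10^-4 m·K/W
  R'_calcium silicate = ln(0.0631/0.0463)/(2πk) = 0.3096/(2π·0.0653) = 0.7545 m·K/W
ΣR = 2.356×10^-4 + 0.7545 = 0.7547 m·K/W
Q' = ΔT/ΣR = (700 K − 301.6 K)/0.7547 = 528 W/m

Q' = 528 W/m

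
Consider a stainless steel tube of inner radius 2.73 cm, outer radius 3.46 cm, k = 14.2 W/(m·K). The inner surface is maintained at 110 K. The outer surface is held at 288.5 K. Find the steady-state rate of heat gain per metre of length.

Q' = 2πk·ΔT/ln(r₂/r₁) = 2π × 14.2 × 178.5 / ln(0.0346/0.0273) = 67200 W/m

Q' = 67200 W/m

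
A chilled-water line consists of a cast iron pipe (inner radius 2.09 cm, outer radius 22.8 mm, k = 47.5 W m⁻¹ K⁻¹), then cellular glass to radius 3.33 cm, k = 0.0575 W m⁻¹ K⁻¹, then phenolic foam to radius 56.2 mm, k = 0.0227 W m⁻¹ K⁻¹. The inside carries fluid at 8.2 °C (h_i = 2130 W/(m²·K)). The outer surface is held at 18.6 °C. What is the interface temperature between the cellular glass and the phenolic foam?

T = 10.5 °C

Resistance network (inner→outer):
  R'_conv,in = 1/(2πr h) = 1/(2π·0.0209·2130) = 0.003575 m·K/W
  R'_cast iron = ln(0.0228/0.0209)/(2πk) = 0.08701/(2π·47.5) = 2.915×10^-4 m·K/W
  R'_cellular glass = ln(0.0333/0.0228)/(2πk) = 0.3788/(2π·0.0575) = 1.048 m·K/W
  R'_phenolic foam = ln(0.0562/0.0333)/(2πk) = 0.5234/(2π·0.0227) = 3.669 m·K/W
ΣR = 0.003575 + 2.915×10^-4 + 1.048 + 3.669 = 4.721 m·K/W
Q' = ΔT/ΣR = (8.2 °C − 18.6 °C)/4.721 = -2.203 W/m
From the inner boundary to the cellular glass/phenolic foam interface, ΣR_partial = 1.052 m·K/W.
T_interface = T_in − Q'·ΣR_partial = 8.2 °C − (-2.203)(1.052) = 10.5 °C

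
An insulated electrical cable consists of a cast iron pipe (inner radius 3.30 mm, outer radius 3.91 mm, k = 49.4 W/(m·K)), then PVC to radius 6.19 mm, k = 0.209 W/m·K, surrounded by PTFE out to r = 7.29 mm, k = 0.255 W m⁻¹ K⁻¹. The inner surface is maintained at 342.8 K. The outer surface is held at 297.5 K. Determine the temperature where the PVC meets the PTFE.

Resistance network (inner→outer):
  R'_cast iron = ln(0.00391/0.00330)/(2πk) = 0.1696/(2π·49.4) = 5.465×10^-4 m·K/W
  R'_PVC = ln(0.00619/0.00391)/(2πk) = 0.4594/(2π·0.209) = 0.3498 m·K/W
  R'_PTFE = ln(0.00729/0.00619)/(2πk) = 0.1636/(2π·0.255) = 0.1021 m·K/W
ΣR = 5.465×10^-4 + 0.3498 + 0.1021 = 0.4524 m·K/W
Q' = ΔT/ΣR = (342.8 K − 297.5 K)/0.4524 = 100.1 W/m
From the inner boundary to the PVC/PTFE interface, ΣR_partial = 0.3503 m·K/W.
T_interface = T_in − Q'·ΣR_partial = 342.8 K − (100.1)(0.3503) = 307.7 K

T = 307.7 K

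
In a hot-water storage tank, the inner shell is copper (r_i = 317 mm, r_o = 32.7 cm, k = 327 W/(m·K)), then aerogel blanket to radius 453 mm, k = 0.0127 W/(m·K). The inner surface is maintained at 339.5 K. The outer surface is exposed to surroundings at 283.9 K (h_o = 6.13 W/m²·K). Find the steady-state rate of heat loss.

Q = 10.3 W

Resistance network (inner→outer):
  R_copper = (1/0.317 − 1/0.327)/(4πk) = 0.09647/(4π·327) = 2.348×10^-5 K/W
  R_aerogel blanket = (1/0.327 − 1/0.453)/(4πk) = 0.8506/(4π·0.0127) = 5.330 K/W
  R_conv,out = 1/(4πr²h) = 1/(4π·0.453²·6.13) = 0.06326 K/W
ΣR = 2.348×10^-5 + 5.330 + 0.06326 = 5.393 K/W
Q = ΔT/ΣR = (339.5 K − 283.9 K)/5.393 = 10.3 W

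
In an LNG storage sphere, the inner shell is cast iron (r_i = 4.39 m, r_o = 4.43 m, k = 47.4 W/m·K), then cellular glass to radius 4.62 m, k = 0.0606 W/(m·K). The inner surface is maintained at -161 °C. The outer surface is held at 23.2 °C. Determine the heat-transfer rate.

Series thermal resistances, inner to outer:
  R_cast iron = (1/4.39 − 1/4.43)/(4πk) = 0.002057/(4π·47.4) = 3.453×10^-6 K/W
  R_cellular glass = (1/4.43 − 1/4.62)/(4πk) = 0.009283/(4π·0.0606) = 0.01219 K/W
ΣR = 3.453×10^-6 + 0.01219 = 0.01219 K/W
Q = ΔT/ΣR = (-161 °C − 23.2 °C)/0.01219 = -15100 W
(Negative Q ⇒ heat flows inward; heat gain = 15100 W.)

Q = 15100 W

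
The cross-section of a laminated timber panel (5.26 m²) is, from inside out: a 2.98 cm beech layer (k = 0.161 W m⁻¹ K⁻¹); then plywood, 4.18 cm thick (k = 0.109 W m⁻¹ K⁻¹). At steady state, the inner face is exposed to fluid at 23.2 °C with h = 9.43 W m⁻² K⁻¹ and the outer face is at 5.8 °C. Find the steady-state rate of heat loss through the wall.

Treat each layer as a resistance in series:
  R_conv,in = 1/(hA) = 1/(9.43·5.26) = 0.02016 K/W
  R_beech = L/(kA) = 0.0298/(0.161·5.26) = 0.03519 K/W
  R_plywood = L/(kA) = 0.0418/(0.109·5.26) = 0.07291 K/W
ΣR = 0.02016 + 0.03519 + 0.07291 = 0.1283 K/W
Q = ΔT/ΣR = (23.2 °C − 5.8 °C)/0.1283 = 136 W

Q = 136 W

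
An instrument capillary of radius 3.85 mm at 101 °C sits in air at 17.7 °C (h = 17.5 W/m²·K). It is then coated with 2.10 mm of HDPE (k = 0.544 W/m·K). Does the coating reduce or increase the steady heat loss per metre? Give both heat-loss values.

Critical radius for a cylinder: r_cr = k/h = 0.0311 m = 3.11 cm.
Outer radius after coating: r₂ = 0.00385 + 0.00210 = 0.00595 m.
Since r₁ < r_cr and r₂ ≤ r_cr, the coating moves toward the maximum at r_cr — heat loss rises.
Bare: R = 1/(2πr₁h) = 2.362 m·K/W; Q = 83.3/2.362 = 35.3 W/m.
Coated: R = R_cond + R_conv = 1.656 m·K/W; Q = 83.3/1.656 = 50.3 W/m.

increases: 35.3 → 50.3 W/m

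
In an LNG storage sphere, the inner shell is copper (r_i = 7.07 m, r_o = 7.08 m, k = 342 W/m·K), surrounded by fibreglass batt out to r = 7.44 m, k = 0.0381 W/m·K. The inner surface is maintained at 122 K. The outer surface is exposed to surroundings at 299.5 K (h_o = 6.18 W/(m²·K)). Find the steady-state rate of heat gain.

Treat each layer as a resistance in series:
  R_copper = (1/7.07 − 1/7.08)/(4πk) = 1.998×10^-4/(4π·342) = 4.648×10^-8 K/W
  R_fibreglass batt = (1/7.08 − 1/7.44)/(4πk) = 0.006834/(4π·0.0381) = 0.01427 K/W
  R_conv,out = 1/(4πr²h) = 1/(4π·7.44²·6.18) = 2.326×10^-4 K/W
ΣR = 4.648×10^-8 + 0.01427 + 2.326×10^-4 = 0.01450 K/W
Q = ΔT/ΣR = (122 K − 299.5 K)/0.01450 = -12200 W
(Negative Q ⇒ heat flows inward; heat gain = 12200 W.)

Q = 12.2 kW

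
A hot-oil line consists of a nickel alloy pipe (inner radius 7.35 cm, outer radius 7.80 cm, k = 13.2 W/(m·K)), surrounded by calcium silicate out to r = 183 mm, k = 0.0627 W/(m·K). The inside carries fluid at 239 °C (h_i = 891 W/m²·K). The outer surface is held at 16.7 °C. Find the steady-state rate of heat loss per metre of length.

Q' = 103 W/m

Series thermal resistances, inner to outer:
  R'_conv,in = 1/(2πr h) = 1/(2π·0.0735·891) = 0.002430 m·K/W
  R'_nickel alloy = ln(0.0780/0.0735)/(2πk) = 0.05942/(2π·13.2) = 7.165×10^-4 m·K/W
  R'_calcium silicate = ln(0.183/0.0780)/(2πk) = 0.8528/(2π·0.0627) = 2.165 m·K/W
ΣR = 0.002430 + 7.165×10^-4 + 2.165 = 2.168 m·K/W
Q' = ΔT/ΣR = (239 °C − 16.7 °C)/2.168 = 103 W/m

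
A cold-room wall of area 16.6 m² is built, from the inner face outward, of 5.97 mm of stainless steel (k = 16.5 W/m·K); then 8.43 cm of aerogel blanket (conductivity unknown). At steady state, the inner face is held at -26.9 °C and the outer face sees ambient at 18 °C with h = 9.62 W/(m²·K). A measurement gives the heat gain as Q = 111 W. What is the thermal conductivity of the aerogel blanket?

ΣR = ΔT/Q = |-26.9 − 18|/111 = 0.4045 K/W
Known resistances:
  R_stainless steel = L/(kA) = 0.00597/(16.5·16.6) = 2.180×10^-5 K/W
  R_conv,out = 1/(hA) = 1/(9.62·16.6) = 0.006262 K/W
R_aerogel blanket = ΣR − ΣR_known = 0.4045 − 0.006284 = 0.3982 K/W
L/(kA) = 0.3982 ⇒ k = 0.0843/(0.3982·16.6) = 0.0128 W/m·K

k = 0.0128 W/m·K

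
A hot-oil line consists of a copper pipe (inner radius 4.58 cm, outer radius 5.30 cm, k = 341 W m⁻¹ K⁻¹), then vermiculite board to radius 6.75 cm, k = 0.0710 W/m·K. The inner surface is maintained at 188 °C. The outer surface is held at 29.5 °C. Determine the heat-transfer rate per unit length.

Resistance network (inner→outer):
  R'_copper = ln(0.0530/0.0458)/(2πk) = 0.1460/(2π·341) = 6.815×10^-5 m·K/W
  R'_vermiculite board = ln(0.0675/0.0530)/(2πk) = 0.2418/(2π·0.0710) = 0.5421 m·K/W
ΣR = 6.815×10^-5 + 0.5421 = 0.5422 m·K/W
Q' = ΔT/ΣR = (188 °C − 29.5 °C)/0.5422 = 292 W/m

Q' = 292 W/m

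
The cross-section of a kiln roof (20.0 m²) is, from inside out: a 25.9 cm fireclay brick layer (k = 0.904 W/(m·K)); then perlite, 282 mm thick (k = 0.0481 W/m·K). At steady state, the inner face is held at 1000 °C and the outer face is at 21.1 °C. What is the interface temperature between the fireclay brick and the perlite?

T = 954 °C

Treat each layer as a resistance in series:
  R_fireclay brick = L/(kA) = 0.259/(0.904·20.0) = 0.01433 K/W
  R_perlite = L/(kA) = 0.282/(0.0481·20.0) = 0.2931 K/W
ΣR = 0.01433 + 0.2931 = 0.3074 K/W
Q = ΔT/ΣR = (1000 °C − 21.1 °C)/0.3074 = 3184 W
From the inner boundary to the fireclay brick/perlite interface, ΣR_partial = 0.01433 K/W.
T_interface = T_in − Q·ΣR_partial = 1000 °C − (3184)(0.01433) = 954 °C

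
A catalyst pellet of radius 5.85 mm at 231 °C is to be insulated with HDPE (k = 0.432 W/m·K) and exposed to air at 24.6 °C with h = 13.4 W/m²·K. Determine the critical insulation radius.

r_cr = 6.45 cm

For a sphere, r_cr = 2k_ins/h = 2·0.432/13.4 = 0.0645 m = 6.45 cm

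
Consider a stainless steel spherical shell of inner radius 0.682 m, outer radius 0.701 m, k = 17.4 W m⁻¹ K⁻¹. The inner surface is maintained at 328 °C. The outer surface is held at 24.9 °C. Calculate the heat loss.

Q = 4πk·ΔT/(1/r₁ − 1/r₂) = 4π × 17.4 × 303.1 / (1/0.682 − 1/0.701) = 1.67×10^6 W

Q = 1.67×10^6 W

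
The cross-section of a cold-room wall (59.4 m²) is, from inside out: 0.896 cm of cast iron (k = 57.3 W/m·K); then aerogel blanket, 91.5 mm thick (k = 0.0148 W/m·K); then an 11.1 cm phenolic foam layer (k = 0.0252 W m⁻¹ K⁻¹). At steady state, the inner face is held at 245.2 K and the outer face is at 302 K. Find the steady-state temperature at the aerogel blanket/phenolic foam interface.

T = 278.37 K

Resistance network (inner→outer):
  R_cast iron = L/(kA) = 0.00896/(57.3·59.4) = 2.632×10^-6 K/W
  R_aerogel blanket = L/(kA) = 0.0915/(0.0148·59.4) = 0.1041 K/W
  R_phenolic foam = L/(kA) = 0.111/(0.0252·59.4) = 0.07415 K/W
ΣR = 2.632×10^-6 + 0.1041 + 0.07415 = 0.1783 K/W
Q = ΔT/ΣR = (245.2 K − 302 K)/0.1783 = -318.6 W
From the inner boundary to the aerogel blanket/phenolic foam interface, ΣR_partial = 0.1041 K/W.
T_interface = T_in − Q·ΣR_partial = 245.2 K − (-318.6)(0.1041) = 278.37 K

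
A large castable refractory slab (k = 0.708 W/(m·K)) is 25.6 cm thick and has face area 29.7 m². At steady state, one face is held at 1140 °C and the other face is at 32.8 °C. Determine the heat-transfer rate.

Q = 90.9 kW

Q = kA·ΔT/L = 0.708 × 29.7 × |1140 °C − 32.8 °C| / 0.256 = 90900 W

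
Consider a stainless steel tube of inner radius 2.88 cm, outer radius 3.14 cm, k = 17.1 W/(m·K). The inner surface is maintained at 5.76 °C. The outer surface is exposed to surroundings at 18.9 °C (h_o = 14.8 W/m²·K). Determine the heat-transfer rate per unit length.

Resistance network (inner→outer):
  R'_stainless steel = ln(0.0314/0.0288)/(2πk) = 0.08643/(2π·17.1) = 8.045×10^-4 m·K/W
  R'_conv,out = 1/(2πr h) = 1/(2π·0.0314·14.8) = 0.3425 m·K/W
ΣR = 8.045×10^-4 + 0.3425 = 0.3433 m·K/W
Q' = ΔT/ΣR = (5.76 °C − 18.9 °C)/0.3433 = -38.3 W/m
(Negative Q' ⇒ heat flows inward; heat gain = 38.3 W/m.)

Q' = 38.3 W/m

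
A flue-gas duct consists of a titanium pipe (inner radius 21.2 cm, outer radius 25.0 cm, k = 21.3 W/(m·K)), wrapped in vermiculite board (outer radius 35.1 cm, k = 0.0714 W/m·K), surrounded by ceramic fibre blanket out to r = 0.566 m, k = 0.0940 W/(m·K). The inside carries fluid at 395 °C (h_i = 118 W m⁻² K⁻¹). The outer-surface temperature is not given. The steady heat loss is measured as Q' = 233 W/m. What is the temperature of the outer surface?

Sum the resistances:
  R'_conv,in = 1/(2πr h) = 1/(2π·0.212·118) = 0.006362 m·K/W
  R'_titanium = ln(0.250/0.212)/(2πk) = 0.1649/(2π·21.3) = 0.001232 m·K/W
  R'_vermiculite board = ln(0.351/0.250)/(2πk) = 0.3393/(2π·0.0714) = 0.7564 m·K/W
  R'_ceramic fibre blanket = ln(0.566/0.351)/(2πk) = 0.4778/(2π·0.0940) = 0.8090 m·K/W
ΣR = 1.573 m·K/W
ΔT = Q'·ΣR = 233 × 1.573 = 366.5 K
Heat flows outward, so T_out = T_in − ΔT = 395 − 366.5 = 28.5 °C

T_out = 28.5 °C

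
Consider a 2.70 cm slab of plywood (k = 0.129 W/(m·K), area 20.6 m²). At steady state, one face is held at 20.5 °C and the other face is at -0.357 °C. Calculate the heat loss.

Q = 2.05 kW

Q = kA·ΔT/L = 0.129 × 20.6 × |20.5 °C − -0.357 °C| / 0.0270 = 2050 W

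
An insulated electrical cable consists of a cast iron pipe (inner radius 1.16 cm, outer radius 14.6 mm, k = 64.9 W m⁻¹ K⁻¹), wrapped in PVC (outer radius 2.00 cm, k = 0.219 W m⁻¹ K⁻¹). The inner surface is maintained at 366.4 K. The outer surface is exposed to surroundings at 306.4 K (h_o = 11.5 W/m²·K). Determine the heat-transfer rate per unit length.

Series thermal resistances, inner to outer:
  R'_cast iron = ln(0.0146/0.0116)/(2πk) = 0.2300/(2π·64.9) = 5.641×10^-4 m·K/W
  R'_PVC = ln(0.0200/0.0146)/(2πk) = 0.3147/(2π·0.219) = 0.2287 m·K/W
  R'_conv,out = 1/(2πr h) = 1/(2π·0.0200·11.5) = 0.6920 m·K/W
ΣR = 5.641×10^-4 + 0.2287 + 0.6920 = 0.9213 m·K/W
Q' = ΔT/ΣR = (366.4 K − 306.4 K)/0.9213 = 65.1 W/m

Q' = 65.1 W/m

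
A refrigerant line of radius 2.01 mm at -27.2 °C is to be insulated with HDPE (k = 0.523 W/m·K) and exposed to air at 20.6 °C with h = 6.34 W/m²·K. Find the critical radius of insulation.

For a cylinder, r_cr = k_ins/h = 0.523/6.34 = 0.0825 m = 8.25 cm

r_cr = 8.25 cm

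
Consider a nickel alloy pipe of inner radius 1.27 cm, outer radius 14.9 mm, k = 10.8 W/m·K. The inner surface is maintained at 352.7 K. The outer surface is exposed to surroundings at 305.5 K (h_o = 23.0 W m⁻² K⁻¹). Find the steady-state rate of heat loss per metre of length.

Q' = 101 W/m

Resistance network (inner→outer):
  R'_nickel alloy = ln(0.0149/0.0127)/(2πk) = 0.1598/(2π·10.8) = 0.002354 m·K/W
  R'_conv,out = 1/(2πr h) = 1/(2π·0.0149·23.0) = 0.4644 m·K/W
ΣR = 0.002354 + 0.4644 = 0.4668 m·K/W
Q' = ΔT/ΣR = (352.7 K − 305.5 K)/0.4668 = 101 W/m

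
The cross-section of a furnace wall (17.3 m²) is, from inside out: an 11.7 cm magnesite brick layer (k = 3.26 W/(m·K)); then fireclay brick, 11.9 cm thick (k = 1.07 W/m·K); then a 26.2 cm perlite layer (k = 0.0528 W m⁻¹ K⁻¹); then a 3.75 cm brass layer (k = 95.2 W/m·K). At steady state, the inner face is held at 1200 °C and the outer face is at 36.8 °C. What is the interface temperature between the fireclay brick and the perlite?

T = 1167 °C

Resistance network (inner→outer):
  R_magnesite brick = L/(kA) = 0.117/(3.26·17.3) = 0.002075 K/W
  R_fireclay brick = L/(kA) = 0.119/(1.07·17.3) = 0.006429 K/W
  R_perlite = L/(kA) = 0.262/(0.0528·17.3) = 0.2868 K/W
  R_brass = L/(kA) = 0.0375/(95.2·17.3) = 2.277×10^-5 K/W
ΣR = 0.002075 + 0.006429 + 0.2868 + 2.277×10^-5 = 0.2953 K/W
Q = ΔT/ΣR = (1200 °C − 36.8 °C)/0.2953 = 3939 W
From the inner boundary to the fireclay brick/perlite interface, ΣR_partial = 0.008504 K/W.
T_interface = T_in − Q·ΣR_partial = 1200 °C − (3939)(0.008504) = 1167 °C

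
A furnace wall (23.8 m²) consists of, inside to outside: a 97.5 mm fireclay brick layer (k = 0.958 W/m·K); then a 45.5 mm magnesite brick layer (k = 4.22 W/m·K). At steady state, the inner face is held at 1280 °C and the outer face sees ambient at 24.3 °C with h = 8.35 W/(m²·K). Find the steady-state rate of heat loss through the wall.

Resistance network (inner→outer):
  R_fireclay brick = L/(kA) = 0.0975/(0.958·23.8) = 0.004276 K/W
  R_magnesite brick = L/(kA) = 0.0455/(4.22·23.8) = 4.530×10^-4 K/W
  R_conv,out = 1/(hA) = 1/(8.35·23.8) = 0.005032 K/W
ΣR = 0.004276 + 4.530×10^-4 + 0.005032 = 0.009761 K/W
Q = ΔT/ΣR = (1280 °C − 24.3 °C)/0.009761 = 1.29×10^5 W

Q = 129 kW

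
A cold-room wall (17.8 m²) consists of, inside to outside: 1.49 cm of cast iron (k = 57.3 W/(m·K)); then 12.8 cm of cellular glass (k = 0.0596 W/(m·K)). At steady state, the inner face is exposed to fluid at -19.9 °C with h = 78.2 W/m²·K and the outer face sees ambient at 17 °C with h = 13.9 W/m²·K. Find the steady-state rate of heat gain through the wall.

Series thermal resistances, inner to outer:
  R_conv,in = 1/(hA) = 1/(78.2·17.8) = 7.184×10^-4 K/W
  R_cast iron = L/(kA) = 0.0149/(57.3·17.8) = 1.461×10^-5 K/W
  R_cellular glass = L/(kA) = 0.128/(0.0596·17.8) = 0.1207 K/W
  R_conv,out = 1/(hA) = 1/(13.9·17.8) = 0.004042 K/W
ΣR = 7.184×10^-4 + 1.461×10^-5 + 0.1207 + 0.004042 = 0.1255 K/W
Q = ΔT/ΣR = (-19.9 °C − 17 °C)/0.1255 = -294 W
(Negative Q ⇒ heat flows inward; heat gain = 294 W.)

Q = 294 W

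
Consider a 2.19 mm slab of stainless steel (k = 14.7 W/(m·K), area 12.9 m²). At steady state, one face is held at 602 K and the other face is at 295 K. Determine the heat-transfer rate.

Q = kA·ΔT/L = 14.7 × 12.9 × |602 K − 295 K| / 0.00219 = 2.66×10^7 W

Q = 2.66×10^7 W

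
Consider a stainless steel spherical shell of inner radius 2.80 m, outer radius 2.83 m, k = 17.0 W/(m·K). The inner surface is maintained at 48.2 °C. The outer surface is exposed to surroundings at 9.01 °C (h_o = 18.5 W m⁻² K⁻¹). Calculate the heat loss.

Q = 70.6 kW

Treat each layer as a resistance in series:
  R_stainless steel = (1/2.80 − 1/2.83)/(4πk) = 0.003786/(4π·17.0) = 1.772×10^-5 K/W
  R_conv,out = 1/(4πr²h) = 1/(4π·2.83²·18.5) = 5.371×10^-4 K/W
ΣR = 1.772×10^-5 + 5.371×10^-4 = 5.548×10^-4 K/W
Q = ΔT/ΣR = (48.2 °C − 9.01 °C)/5.548×10^-4 = 70600 W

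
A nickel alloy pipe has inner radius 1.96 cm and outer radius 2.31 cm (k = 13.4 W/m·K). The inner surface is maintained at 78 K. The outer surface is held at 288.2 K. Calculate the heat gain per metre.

Q' = 2πk·ΔT/ln(r₂/r₁) = 2π × 13.4 × 210.2 / ln(0.0231/0.0196) = 1.08×10^5 W/m

Q' = 108 kW/m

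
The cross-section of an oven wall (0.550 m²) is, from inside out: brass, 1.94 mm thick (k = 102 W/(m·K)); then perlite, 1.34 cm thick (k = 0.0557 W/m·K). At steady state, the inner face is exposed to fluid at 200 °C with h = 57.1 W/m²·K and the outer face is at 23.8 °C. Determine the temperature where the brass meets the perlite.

T = 188 °C

Treat each layer as a resistance in series:
  R_conv,in = 1/(hA) = 1/(57.1·0.550) = 0.03184 K/W
  R_brass = L/(kA) = 0.00194/(102·0.550) = 3.458×10^-5 K/W
  R_perlite = L/(kA) = 0.0134/(0.0557·0.550) = 0.4374 K/W
ΣR = 0.03184 + 3.458×10^-5 + 0.4374 = 0.4693 K/W
Q = ΔT/ΣR = (200 °C − 23.8 °C)/0.4693 = 375.5 W
From the inner boundary to the brass/perlite interface, ΣR_partial = 0.03187 K/W.
T_interface = T_in − Q·ΣR_partial = 200 °C − (375.5)(0.03187) = 188 °C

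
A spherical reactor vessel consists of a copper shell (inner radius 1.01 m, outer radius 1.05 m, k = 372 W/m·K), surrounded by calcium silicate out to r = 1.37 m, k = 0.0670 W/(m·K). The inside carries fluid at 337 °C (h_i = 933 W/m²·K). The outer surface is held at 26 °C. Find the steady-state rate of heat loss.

Series thermal resistances, inner to outer:
  R_conv,in = 1/(4πr²h) = 1/(4π·1.01²·933) = 8.361×10^-5 K/W
  R_copper = (1/1.01 − 1/1.05)/(4πk) = 0.03772/(4π·372) = 8.069×10^-6 K/W
  R_calcium silicate = (1/1.05 − 1/1.37)/(4πk) = 0.2225/(4π·0.0670) = 0.2642 K/W
ΣR = 8.361×10^-5 + 8.069×10^-6 + 0.2642 = 0.2643 K/W
Q = ΔT/ΣR = (337 °C − 26 °C)/0.2643 = 1180 W

Q = 1180 W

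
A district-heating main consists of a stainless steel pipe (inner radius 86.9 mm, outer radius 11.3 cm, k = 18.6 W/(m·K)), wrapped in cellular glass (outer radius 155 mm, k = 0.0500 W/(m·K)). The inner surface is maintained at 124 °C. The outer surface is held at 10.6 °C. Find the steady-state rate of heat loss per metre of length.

Q' = 112 W/m

Resistance network (inner→outer):
  R'_stainless steel = ln(0.113/0.0869)/(2πk) = 0.2626/(2π·18.6) = 0.002247 m·K/W
  R'_cellular glass = ln(0.155/0.113)/(2πk) = 0.3160/(2π·0.0500) = 1.006 m·K/W
ΣR = 0.002247 + 1.006 = 1.008 m·K/W
Q' = ΔT/ΣR = (124 °C − 10.6 °C)/1.008 = 112 W/m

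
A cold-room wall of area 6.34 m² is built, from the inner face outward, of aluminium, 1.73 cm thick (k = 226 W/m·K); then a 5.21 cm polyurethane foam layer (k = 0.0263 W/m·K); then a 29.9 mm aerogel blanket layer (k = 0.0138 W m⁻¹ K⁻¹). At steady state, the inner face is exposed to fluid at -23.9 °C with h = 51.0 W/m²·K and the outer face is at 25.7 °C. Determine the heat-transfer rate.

Q = 75.5 W

Treat each layer as a resistance in series:
  R_conv,in = 1/(hA) = 1/(51.0·6.34) = 0.003093 K/W
  R_aluminium = L/(kA) = 0.0173/(226·6.34) = 1.207×10^-5 K/W
  R_polyurethane foam = L/(kA) = 0.0521/(0.0263·6.34) = 0.3125 K/W
  R_aerogel blanket = L/(kA) = 0.0299/(0.0138·6.34) = 0.3417 K/W
ΣR = 0.003093 + 1.207×10^-5 + 0.3125 + 0.3417 = 0.6573 K/W
Q = ΔT/ΣR = (-23.9 °C − 25.7 °C)/0.6573 = -75.5 W
(Negative Q ⇒ heat flows inward; heat gain = 75.5 W.)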